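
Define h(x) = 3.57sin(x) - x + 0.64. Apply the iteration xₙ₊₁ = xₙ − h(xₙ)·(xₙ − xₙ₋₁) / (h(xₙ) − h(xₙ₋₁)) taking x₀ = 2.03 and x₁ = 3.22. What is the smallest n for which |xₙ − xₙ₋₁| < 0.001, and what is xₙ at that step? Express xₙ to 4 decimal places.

n = 5, xₙ = 2.5703

h(2.03) = 1.810168, h(3.22) = -2.859628
x₂ = 3.220000 − (-2.859628)·(1.190000)/(-4.669796) = 2.491284;  |Δ| = 0.728716
h(2.491284) = 0.310110
x₃ = 2.491284 − 0.310110·(-0.728716)/(3.169737) = 2.562577;  |Δ| = 0.071294
h(2.562577) = 0.030927
x₄ = 2.562577 − 0.030927·(0.071294)/(-0.279183) = 2.570475;  |Δ| = 0.007898
h(2.570475) = -0.000630
x₅ = 2.570475 − (-0.000630)·(0.007898)/(-0.031557) = 2.570317;  |Δ| = 0.000158
|x₅ − x₄| = 0.000158 < 0.001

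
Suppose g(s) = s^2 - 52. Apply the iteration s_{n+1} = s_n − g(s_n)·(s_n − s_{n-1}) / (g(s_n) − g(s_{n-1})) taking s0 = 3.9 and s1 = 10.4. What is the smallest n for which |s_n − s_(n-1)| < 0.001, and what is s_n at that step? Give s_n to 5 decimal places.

n = 6, s_n = 7.21110

g(3.9) = -36.7900000, g(10.4) = 56.1600000
s2 = 10.4000000 − 56.1600000·(6.5000000)/(92.9500000) = 6.4727273;  |Δ| = 3.9272727
g(6.4727273) = -10.1038017
s3 = 6.4727273 − (-10.1038017)·(-3.9272727)/(-66.2638017) = 7.0715517;  |Δ| = 0.5988245
g(7.0715517) = -1.9931562
s4 = 7.0715517 − (-1.9931562)·(0.5988245)/(8.1106454) = 7.2187103;  |Δ| = 0.1471585
g(7.2187103) = 0.1097778
s5 = 7.2187103 − 0.1097778·(0.1471585)/(2.1029340) = 7.2110283;  |Δ| = 0.0076820
g(7.2110283) = -0.0010715
s6 = 7.2110283 − (-0.0010715)·(-0.0076820)/(-0.1108492) = 7.2111025;  |Δ| = 0.0000743
|s6 − s5| = 0.0000743 < 0.001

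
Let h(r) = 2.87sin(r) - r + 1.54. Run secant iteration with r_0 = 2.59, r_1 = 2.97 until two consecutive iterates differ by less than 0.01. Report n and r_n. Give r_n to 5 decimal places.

n = 3, r_n = 2.71831

h(2.59) = 0.4540073, h(2.97) = -0.9399423
r_2 = 2.9700000 − (-0.9399423)·(0.3800000)/(-1.3939495) = 2.7137654;  |Δ| = 0.2562346
h(2.7137654) = 0.0169828
r_3 = 2.7137654 − 0.0169828·(-0.2562346)/(0.9569250) = 2.7183129;  |Δ| = 0.0045475
|r_3 − r_2| = 0.0045475 < 0.01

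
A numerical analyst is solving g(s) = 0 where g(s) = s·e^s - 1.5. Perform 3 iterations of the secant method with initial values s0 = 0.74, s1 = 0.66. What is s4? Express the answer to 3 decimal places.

g(0.74) = 0.05099, g(0.66) = -0.22304
s2 = 0.66000 − (-0.22304)·(0.66000 − 0.74000) / (-0.22304 − 0.05099) = 0.66000 − (0.01784)/(-0.27403) = 0.72511
g(0.72511) = -0.00267
s3 = 0.72511 − (-0.00267)·(0.72511 − 0.66000) / (-0.00267 − (-0.22304)) = 0.72511 − (-0.00017)/(0.22037) = 0.72590
g(0.72590) = 0.00014
s4 = 0.72590 − 0.00014·(0.72590 − 0.72511) / (0.00014 − (-0.00267)) = 0.72590 − (0.00000)/(0.00281) = 0.72586

0.726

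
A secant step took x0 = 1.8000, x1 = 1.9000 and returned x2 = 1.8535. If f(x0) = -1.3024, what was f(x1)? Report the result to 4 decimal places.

1.1320

The secant line through (1.8000, -1.3024) and (1.9000, f(x1)) crosses zero at x2 = 1.8535.
So (1.8000, -1.3024), (1.9000, f(x1)), (1.8535, 0) are collinear:
f(x1) = -1.3024 · (1.9000 − 1.8535) / (1.8000 − 1.8535) = -1.3024 · (0.046500)/(-0.053500) = 1.131993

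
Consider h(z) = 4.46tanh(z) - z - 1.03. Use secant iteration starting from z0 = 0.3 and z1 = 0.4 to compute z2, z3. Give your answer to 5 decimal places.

h(0.3) = -0.0307457, h(0.4) = 0.2645724
z2 = 0.4000000 − 0.2645724·(0.4000000 − 0.3000000) / (0.2645724 − (-0.0307457)) = 0.4000000 − (0.0264572)/(0.2953181) = 0.3104111
h(0.3104111) = 0.0012060
z3 = 0.3104111 − 0.0012060·(0.3104111 − 0.4000000) / (0.0012060 − 0.2645724) = 0.3104111 − (-0.0001080)/(-0.2633663) = 0.3100008

0.31041, 0.31000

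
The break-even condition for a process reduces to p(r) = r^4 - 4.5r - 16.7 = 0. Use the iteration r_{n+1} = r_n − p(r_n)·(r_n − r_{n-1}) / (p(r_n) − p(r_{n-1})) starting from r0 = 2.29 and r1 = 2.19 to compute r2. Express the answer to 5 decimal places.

2.27776

p(2.29) = 0.4955848, p(2.19) = -3.5524248
r2 = 2.1900000 − (-3.5524248)·(2.1900000 − 2.2900000) / (-3.5524248 − 0.4955848) = 2.1900000 − (0.3552425)/(-4.0480096) = 2.2777573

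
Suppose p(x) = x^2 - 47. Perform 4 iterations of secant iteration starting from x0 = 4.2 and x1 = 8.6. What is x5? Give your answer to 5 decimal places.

p(4.2) = -29.3600000, p(8.6) = 26.9600000
x2 = 8.6000000 − 26.9600000·(8.6000000 − 4.2000000) / (26.9600000 − (-29.3600000)) = 8.6000000 − (118.6240000)/(56.3200000) = 6.4937500
p(6.4937500) = -4.8312109
x3 = 6.4937500 − (-4.8312109)·(6.4937500 − 8.6000000) / (-4.8312109 − 26.9600000) = 6.4937500 − (10.1757380)/(-31.7912109) = 6.8138302
p(6.8138302) = -0.5717176
x4 = 6.8138302 − (-0.5717176)·(6.8138302 − 6.4937500) / (-0.5717176 − (-4.8312109)) = 6.8138302 − (-0.1829955)/(4.2594933) = 6.8567920
p(6.8567920) = 0.0155969
x5 = 6.8567920 − 0.0155969·(6.8567920 − 6.8138302) / (0.0155969 − (-0.5717176)) = 6.8567920 − (0.0006701)/(0.5873146) = 6.8556511

6.85565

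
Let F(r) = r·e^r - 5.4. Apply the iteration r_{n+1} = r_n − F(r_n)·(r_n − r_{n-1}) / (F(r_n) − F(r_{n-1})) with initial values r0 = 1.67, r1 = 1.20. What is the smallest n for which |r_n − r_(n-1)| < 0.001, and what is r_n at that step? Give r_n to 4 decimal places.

F(1.67) = 3.471320, F(1.20) = -1.415860
r2 = 1.200000 − (-1.415860)·(-0.470000)/(-4.887180) = 1.336163;  |Δ| = 0.136163
F(1.336163) = -0.316676
r3 = 1.336163 − (-0.316676)·(0.136163)/(1.099184) = 1.375392;  |Δ| = 0.039229
F(1.375392) = 0.041913
r4 = 1.375392 − 0.041913·(0.039229)/(0.358589) = 1.370807;  |Δ| = 0.004585
F(1.370807) = -0.001041
r5 = 1.370807 − (-0.001041)·(-0.004585)/(-0.042954) = 1.370918;  |Δ| = 0.000111
|r5 − r4| = 0.000111 < 0.001

n = 5, r_n = 1.3709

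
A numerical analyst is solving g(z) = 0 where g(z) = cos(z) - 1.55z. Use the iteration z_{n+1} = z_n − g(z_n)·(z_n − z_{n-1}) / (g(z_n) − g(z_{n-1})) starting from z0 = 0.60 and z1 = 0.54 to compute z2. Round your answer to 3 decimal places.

g(0.60) = -0.10466, g(0.54) = 0.02071
z2 = 0.54000 − 0.02071·(0.54000 − 0.60000) / (0.02071 − (-0.10466)) = 0.54000 − (-0.00124)/(0.12537) = 0.54991

0.550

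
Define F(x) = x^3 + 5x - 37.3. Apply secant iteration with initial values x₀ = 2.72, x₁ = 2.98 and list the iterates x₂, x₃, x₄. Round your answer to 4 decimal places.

2.8417, 2.8464, 2.8466

F(2.72) = -3.576352, F(2.98) = 4.063592
x₂ = 2.980000 − 4.063592·(2.980000 − 2.720000) / (4.063592 − (-3.576352)) = 2.980000 − (1.056534)/(7.639944) = 2.841709
F(2.841709) = -0.143768
x₃ = 2.841709 − (-0.143768)·(2.841709 − 2.980000) / (-0.143768 − 4.063592) = 2.841709 − (0.019882)/(-4.207360) = 2.846435
F(2.846435) = -0.005471
x₄ = 2.846435 − (-0.005471)·(2.846435 − 2.841709) / (-0.005471 − (-0.143768)) = 2.846435 − (-0.000026)/(0.138297) = 2.846622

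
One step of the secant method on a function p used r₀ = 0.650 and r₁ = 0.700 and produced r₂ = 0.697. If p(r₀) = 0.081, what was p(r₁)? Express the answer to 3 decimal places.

-0.005

The secant line through (0.650, 0.081) and (0.700, p(r₁)) crosses zero at r₂ = 0.697.
So (0.650, 0.081), (0.700, p(r₁)), (0.697, 0) are collinear:
p(r₁) = 0.081 · (0.700 − 0.697) / (0.650 − 0.697) = 0.081 · (0.00300)/(-0.04700) = -0.00517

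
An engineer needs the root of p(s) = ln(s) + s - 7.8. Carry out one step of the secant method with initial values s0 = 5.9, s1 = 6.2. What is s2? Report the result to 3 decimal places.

p(5.9) = -0.12505, p(6.2) = 0.22455
s2 = 6.20000 − 0.22455·(6.20000 − 5.90000) / (0.22455 − (-0.12505)) = 6.20000 − (0.06736)/(0.34960) = 6.00731

6.007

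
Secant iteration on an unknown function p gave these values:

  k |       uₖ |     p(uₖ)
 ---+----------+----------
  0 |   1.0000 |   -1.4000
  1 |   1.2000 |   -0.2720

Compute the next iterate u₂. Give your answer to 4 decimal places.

u₂ = 1.2000 − (-0.2720)·(1.2000 − 1.0000) / (-0.2720 − (-1.4000))
   = 1.2000 − (-0.054400)/(1.128000) = 1.248227

1.2482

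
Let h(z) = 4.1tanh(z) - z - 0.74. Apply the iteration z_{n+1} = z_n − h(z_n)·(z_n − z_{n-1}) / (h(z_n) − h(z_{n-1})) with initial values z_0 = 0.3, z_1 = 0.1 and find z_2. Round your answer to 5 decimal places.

h(0.3) = 0.1543817, h(0.1) = -0.4313612
z_2 = 0.1000000 − (-0.4313612)·(0.1000000 − 0.3000000) / (-0.4313612 − 0.1543817) = 0.1000000 − (0.0862722)/(-0.5857429) = 0.2472869

0.24729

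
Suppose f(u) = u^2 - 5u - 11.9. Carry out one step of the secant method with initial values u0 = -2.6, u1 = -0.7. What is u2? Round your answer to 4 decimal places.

f(-2.6) = 7.860000, f(-0.7) = -7.910000
u2 = -0.700000 − (-7.910000)·(-0.700000 − (-2.600000)) / (-7.910000 − 7.860000) = -0.700000 − (-15.029000)/(-15.770000) = -1.653012

-1.6530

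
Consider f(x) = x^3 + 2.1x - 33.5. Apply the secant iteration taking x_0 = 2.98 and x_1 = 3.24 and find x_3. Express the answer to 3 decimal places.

3.007

f(2.98) = -0.77841, f(3.24) = 7.31622
x_2 = 3.24000 − 7.31622·(3.24000 − 2.98000) / (7.31622 − (-0.77841)) = 3.24000 − (1.90222)/(8.09463) = 3.00500
f(3.00500) = -0.05420
x_3 = 3.00500 − (-0.05420)·(3.00500 − 3.24000) / (-0.05420 − 7.31622) = 3.00500 − (0.01274)/(-7.37043) = 3.00673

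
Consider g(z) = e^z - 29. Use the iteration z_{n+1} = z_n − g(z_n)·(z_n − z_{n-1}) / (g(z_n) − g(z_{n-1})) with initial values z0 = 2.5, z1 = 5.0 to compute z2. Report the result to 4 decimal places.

2.8086

g(2.5) = -16.817506, g(5.0) = 119.413159
z2 = 5.000000 − 119.413159·(5.000000 − 2.500000) / (119.413159 − (-16.817506)) = 5.000000 − (298.532898)/(136.230665) = 2.808622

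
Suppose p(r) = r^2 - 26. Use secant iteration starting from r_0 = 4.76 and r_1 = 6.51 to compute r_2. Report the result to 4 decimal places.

p(4.76) = -3.342400, p(6.51) = 16.380100
r_2 = 6.510000 − 16.380100·(6.510000 − 4.760000) / (16.380100 − (-3.342400)) = 6.510000 − (28.665175)/(19.722500) = 5.056575

5.0566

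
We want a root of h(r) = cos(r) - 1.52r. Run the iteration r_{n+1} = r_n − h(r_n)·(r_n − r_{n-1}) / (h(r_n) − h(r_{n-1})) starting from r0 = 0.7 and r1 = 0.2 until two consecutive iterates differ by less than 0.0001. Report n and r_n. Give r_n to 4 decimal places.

h(0.7) = -0.299158, h(0.2) = 0.676067
r2 = 0.200000 − 0.676067·(-0.500000)/(0.975224) = 0.546621;  |Δ| = 0.346621
h(0.546621) = 0.023422
r3 = 0.546621 − 0.023422·(0.346621)/(-0.652645) = 0.559060;  |Δ| = 0.012439
h(0.559060) = -0.002018
r4 = 0.559060 − (-0.002018)·(0.012439)/(-0.025440) = 0.558074;  |Δ| = 0.000987
h(0.558074) = 0.000005
r5 = 0.558074 − 0.000005·(-0.000987)/(0.002023) = 0.558076;  |Δ| = 0.000002
|r5 − r4| = 0.000002 < 0.0001

n = 5, r_n = 0.5581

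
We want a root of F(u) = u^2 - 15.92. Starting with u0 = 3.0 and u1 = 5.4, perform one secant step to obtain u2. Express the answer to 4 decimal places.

3.8238

F(3.0) = -6.920000, F(5.4) = 13.240000
u2 = 5.400000 − 13.240000·(5.400000 − 3.000000) / (13.240000 − (-6.920000)) = 5.400000 − (31.776000)/(20.160000) = 3.823810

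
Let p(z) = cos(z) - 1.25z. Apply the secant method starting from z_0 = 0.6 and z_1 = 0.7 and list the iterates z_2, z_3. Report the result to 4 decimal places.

p(0.6) = 0.075336, p(0.7) = -0.110158
z_2 = 0.700000 − (-0.110158)·(0.700000 − 0.600000) / (-0.110158 − 0.075336) = 0.700000 − (-0.011016)/(-0.185493) = 0.640614
p(0.640614) = 0.000962
z_3 = 0.640614 − 0.000962·(0.640614 − 0.700000) / (0.000962 − (-0.110158)) = 0.640614 − (-0.000057)/(0.111120) = 0.641128

0.6406, 0.6411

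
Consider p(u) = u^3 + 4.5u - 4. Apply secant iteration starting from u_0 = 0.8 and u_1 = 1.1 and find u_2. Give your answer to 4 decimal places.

0.7845

p(0.8) = 0.112000, p(1.1) = 2.281000
u_2 = 1.100000 − 2.281000·(1.100000 − 0.800000) / (2.281000 − 0.112000) = 1.100000 − (0.684300)/(2.169000) = 0.784509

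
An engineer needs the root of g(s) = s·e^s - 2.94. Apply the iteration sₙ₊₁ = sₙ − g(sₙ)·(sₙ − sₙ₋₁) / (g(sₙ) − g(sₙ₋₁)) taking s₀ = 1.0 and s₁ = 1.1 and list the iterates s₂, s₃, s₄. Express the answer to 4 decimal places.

g(1.0) = -0.221718, g(1.1) = 0.364583
s₂ = 1.100000 − 0.364583·(1.100000 − 1.000000) / (0.364583 − (-0.221718)) = 1.100000 − (0.036458)/(0.586301) = 1.037816
g(1.037816) = -0.010196
s₃ = 1.037816 − (-0.010196)·(1.037816 − 1.100000) / (-0.010196 − 0.364583) = 1.037816 − (0.000634)/(-0.374779) = 1.039508
g(1.039508) = -0.000451
s₄ = 1.039508 − (-0.000451)·(1.039508 − 1.037816) / (-0.000451 − (-0.010196)) = 1.039508 − (-0.000001)/(0.009745) = 1.039587

1.0378, 1.0395, 1.0396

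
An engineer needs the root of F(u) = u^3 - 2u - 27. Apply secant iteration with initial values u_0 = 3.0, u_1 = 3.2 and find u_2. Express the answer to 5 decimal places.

3.22355

F(3.0) = -6.0000000, F(3.2) = -0.6320000
u_2 = 3.2000000 − (-0.6320000)·(3.2000000 − 3.0000000) / (-0.6320000 − (-6.0000000)) = 3.2000000 − (-0.1264000)/(5.3680000) = 3.2235469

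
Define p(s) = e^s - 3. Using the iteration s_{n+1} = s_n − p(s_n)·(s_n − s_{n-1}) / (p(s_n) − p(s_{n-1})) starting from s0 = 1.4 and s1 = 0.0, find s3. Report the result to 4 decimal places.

p(1.4) = 1.055200, p(0.0) = -2.000000
s2 = 0.000000 − (-2.000000)·(0.000000 − 1.400000) / (-2.000000 − 1.055200) = 0.000000 − (2.800000)/(-3.055200) = 0.916470
p(0.916470) = -0.499551
s3 = 0.916470 − (-0.499551)·(0.916470 − 0.000000) / (-0.499551 − (-2.000000)) = 0.916470 − (-0.457824)/(1.500449) = 1.221595

1.2216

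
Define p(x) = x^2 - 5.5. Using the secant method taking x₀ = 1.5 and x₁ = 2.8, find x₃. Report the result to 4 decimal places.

2.3372

p(1.5) = -3.250000, p(2.8) = 2.340000
x₂ = 2.800000 − 2.340000·(2.800000 − 1.500000) / (2.340000 − (-3.250000)) = 2.800000 − (3.042000)/(5.590000) = 2.255814
p(2.255814) = -0.411303
x₃ = 2.255814 − (-0.411303)·(2.255814 − 2.800000) / (-0.411303 − 2.340000) = 2.255814 − (0.223826)/(-2.751303) = 2.337167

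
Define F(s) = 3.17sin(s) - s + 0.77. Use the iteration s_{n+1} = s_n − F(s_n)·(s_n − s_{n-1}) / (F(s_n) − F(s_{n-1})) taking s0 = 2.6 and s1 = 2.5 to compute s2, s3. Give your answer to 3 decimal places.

2.546, 2.547

F(2.6) = -0.19586, F(2.5) = 0.16716
s2 = 2.50000 − 0.16716·(2.50000 − 2.60000) / (0.16716 − (-0.19586)) = 2.50000 − (-0.01672)/(0.36302) = 2.54605
F(2.54605) = 0.00220
s3 = 2.54605 − 0.00220·(2.54605 − 2.50000) / (0.00220 − 0.16716) = 2.54605 − (0.00010)/(-0.16496) = 2.54666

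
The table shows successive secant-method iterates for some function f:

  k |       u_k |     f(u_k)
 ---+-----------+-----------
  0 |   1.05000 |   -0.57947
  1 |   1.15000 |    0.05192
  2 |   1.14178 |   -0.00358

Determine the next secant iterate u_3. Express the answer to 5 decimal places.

1.14231

u_3 = 1.14178 − (-0.00358)·(1.14178 − 1.15000) / (-0.00358 − 0.05192)
   = 1.14178 − (0.0000294)/(-0.0555000) = 1.1423102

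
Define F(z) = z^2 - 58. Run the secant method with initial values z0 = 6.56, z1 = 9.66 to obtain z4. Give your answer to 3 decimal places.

F(6.56) = -14.96640, F(9.66) = 35.31560
z2 = 9.66000 − 35.31560·(9.66000 − 6.56000) / (35.31560 − (-14.96640)) = 9.66000 − (109.47836)/(50.28200) = 7.48271
F(7.48271) = -2.00901
z3 = 7.48271 − (-2.00901)·(7.48271 − 9.66000) / (-2.00901 − 35.31560) = 7.48271 − (4.37419)/(-37.32461) = 7.59991
F(7.59991) = -0.24143
z4 = 7.59991 − (-0.24143)·(7.59991 − 7.48271) / (-0.24143 − (-2.00901)) = 7.59991 − (-0.02829)/(1.76758) = 7.61591

7.616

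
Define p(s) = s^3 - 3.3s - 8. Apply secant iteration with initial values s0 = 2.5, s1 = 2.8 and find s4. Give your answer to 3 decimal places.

2.540

p(2.5) = -0.62500, p(2.8) = 4.71200
s2 = 2.80000 − 4.71200·(2.80000 − 2.50000) / (4.71200 − (-0.62500)) = 2.80000 − (1.41360)/(5.33700) = 2.53513
p(2.53513) = -0.07291
s3 = 2.53513 − (-0.07291)·(2.53513 − 2.80000) / (-0.07291 − 4.71200) = 2.53513 − (0.01931)/(-4.78491) = 2.53917
p(2.53917) = -0.00829
s4 = 2.53917 − (-0.00829)·(2.53917 − 2.53513) / (-0.00829 − (-0.07291)) = 2.53917 − (-0.00003)/(0.06462) = 2.53969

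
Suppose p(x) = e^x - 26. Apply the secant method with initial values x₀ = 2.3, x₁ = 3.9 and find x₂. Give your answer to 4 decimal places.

2.9503

p(2.3) = -16.025818, p(3.9) = 23.402449
x₂ = 3.900000 − 23.402449·(3.900000 − 2.300000) / (23.402449 − (-16.025818)) = 3.900000 − (37.443919)/(39.428267) = 2.950328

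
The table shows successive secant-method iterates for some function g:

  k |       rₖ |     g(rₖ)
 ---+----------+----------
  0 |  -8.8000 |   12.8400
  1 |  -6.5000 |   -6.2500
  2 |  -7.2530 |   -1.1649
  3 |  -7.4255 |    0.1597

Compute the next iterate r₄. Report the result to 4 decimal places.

r₄ = -7.4255 − 0.1597·(-7.4255 − (-7.2530)) / (0.1597 − (-1.1649))
   = -7.4255 − (-0.027548)/(1.324600) = -7.404703

-7.4047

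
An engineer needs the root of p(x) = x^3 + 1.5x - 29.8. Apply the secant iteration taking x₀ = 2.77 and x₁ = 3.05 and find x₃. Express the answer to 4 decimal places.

p(2.77) = -4.391067, p(3.05) = 3.147625
x₂ = 3.050000 − 3.147625·(3.050000 − 2.770000) / (3.147625 − (-4.391067)) = 3.050000 − (0.881335)/(7.538692) = 2.933092
p(2.933092) = -0.166893
x₃ = 2.933092 − (-0.166893)·(2.933092 − 3.050000) / (-0.166893 − 3.147625) = 2.933092 − (0.019511)/(-3.314518) = 2.938978

2.9390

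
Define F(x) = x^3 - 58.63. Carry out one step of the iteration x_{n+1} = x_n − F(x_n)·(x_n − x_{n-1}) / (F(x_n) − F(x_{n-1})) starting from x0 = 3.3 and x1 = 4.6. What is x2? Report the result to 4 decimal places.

3.7805

F(3.3) = -22.693000, F(4.6) = 38.706000
x2 = 4.600000 − 38.706000·(4.600000 − 3.300000) / (38.706000 − (-22.693000)) = 4.600000 − (50.317800)/(61.399000) = 3.780479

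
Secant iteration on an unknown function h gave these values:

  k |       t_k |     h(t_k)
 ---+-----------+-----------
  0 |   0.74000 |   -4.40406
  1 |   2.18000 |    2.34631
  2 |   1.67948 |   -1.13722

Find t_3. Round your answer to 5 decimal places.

1.84288

t_3 = 1.67948 − (-1.13722)·(1.67948 − 2.18000) / (-1.13722 − 2.34631)
   = 1.67948 − (0.5692014)/(-3.4835300) = 1.8428779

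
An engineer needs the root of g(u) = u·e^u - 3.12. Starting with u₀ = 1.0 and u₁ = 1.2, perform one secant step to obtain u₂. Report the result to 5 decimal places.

g(1.0) = -0.4017182, g(1.2) = 0.8641403
u₂ = 1.2000000 − 0.8641403·(1.2000000 − 1.0000000) / (0.8641403 − (-0.4017182)) = 1.2000000 − (0.1728281)/(1.2658585) = 1.0634697

1.06347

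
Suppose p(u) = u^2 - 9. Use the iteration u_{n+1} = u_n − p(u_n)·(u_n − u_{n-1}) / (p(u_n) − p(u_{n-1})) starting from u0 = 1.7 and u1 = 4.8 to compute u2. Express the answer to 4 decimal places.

2.6400

p(1.7) = -6.110000, p(4.8) = 14.040000
u2 = 4.800000 − 14.040000·(4.800000 − 1.700000) / (14.040000 − (-6.110000)) = 4.800000 − (43.524000)/(20.150000) = 2.640000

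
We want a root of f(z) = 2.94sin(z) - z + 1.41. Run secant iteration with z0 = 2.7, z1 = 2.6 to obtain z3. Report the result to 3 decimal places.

2.691

f(2.7) = -0.03350, f(2.6) = 0.32557
z2 = 2.60000 − 0.32557·(2.60000 − 2.70000) / (0.32557 − (-0.03350)) = 2.60000 − (-0.03256)/(0.35908) = 2.69067
f(2.69067) = 0.00057
z3 = 2.69067 − 0.00057·(2.69067 − 2.60000) / (0.00057 − 0.32557) = 2.69067 − (0.00005)/(-0.32500) = 2.69083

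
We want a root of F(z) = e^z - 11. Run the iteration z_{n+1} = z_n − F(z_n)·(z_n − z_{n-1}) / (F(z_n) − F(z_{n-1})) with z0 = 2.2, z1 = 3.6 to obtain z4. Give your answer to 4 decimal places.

F(2.2) = -1.974987, F(3.6) = 25.598234
z2 = 3.600000 − 25.598234·(3.600000 − 2.200000) / (25.598234 − (-1.974987)) = 3.600000 − (35.837528)/(27.573221) = 2.300278
F(2.300278) = -1.023047
z3 = 2.300278 − (-1.023047)·(2.300278 − 3.600000) / (-1.023047 − 25.598234) = 2.300278 − (1.329676)/(-26.621281) = 2.350226
F(2.350226) = -0.512064
z4 = 2.350226 − (-0.512064)·(2.350226 − 2.300278) / (-0.512064 − (-1.023047)) = 2.350226 − (-0.025577)/(0.510983) = 2.400279

2.4003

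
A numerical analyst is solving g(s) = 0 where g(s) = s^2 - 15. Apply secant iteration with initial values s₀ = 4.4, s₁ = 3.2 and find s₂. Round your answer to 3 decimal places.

g(4.4) = 4.36000, g(3.2) = -4.76000
s₂ = 3.20000 − (-4.76000)·(3.20000 − 4.40000) / (-4.76000 − 4.36000) = 3.20000 − (5.71200)/(-9.12000) = 3.82632

3.826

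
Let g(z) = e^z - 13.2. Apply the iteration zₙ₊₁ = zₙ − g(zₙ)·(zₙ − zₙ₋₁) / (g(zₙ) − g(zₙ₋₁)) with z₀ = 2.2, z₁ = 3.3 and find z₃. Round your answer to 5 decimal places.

g(2.2) = -4.1749865, g(3.3) = 13.9126389
z₂ = 3.3000000 − 13.9126389·(3.3000000 − 2.2000000) / (13.9126389 − (-4.1749865)) = 3.3000000 − (15.3039028)/(18.0876254) = 2.4539020
g(2.4539020) = -1.5663467
z₃ = 2.4539020 − (-1.5663467)·(2.4539020 − 3.3000000) / (-1.5663467 − 13.9126389) = 2.4539020 − (1.3252827)/(-15.4789856) = 2.5395202

2.53952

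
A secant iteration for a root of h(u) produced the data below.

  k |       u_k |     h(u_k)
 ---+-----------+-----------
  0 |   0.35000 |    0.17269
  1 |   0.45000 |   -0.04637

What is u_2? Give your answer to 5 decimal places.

u_2 = 0.45000 − (-0.04637)·(0.45000 − 0.35000) / (-0.04637 − 0.17269)
   = 0.45000 − (-0.0046370)/(-0.2190600) = 0.4288323

0.42883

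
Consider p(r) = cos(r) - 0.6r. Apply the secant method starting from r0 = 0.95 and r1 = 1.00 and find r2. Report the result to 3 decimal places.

p(0.95) = 0.01168, p(1.00) = -0.05970
r2 = 1.00000 − (-0.05970)·(1.00000 − 0.95000) / (-0.05970 − 0.01168) = 1.00000 − (-0.00298)/(-0.07138) = 0.95818

0.958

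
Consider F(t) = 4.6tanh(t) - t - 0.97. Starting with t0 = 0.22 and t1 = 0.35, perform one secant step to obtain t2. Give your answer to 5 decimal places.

F(0.22) = -0.1940169, F(0.35) = 0.2273275
t2 = 0.3500000 − 0.2273275·(0.3500000 − 0.2200000) / (0.2273275 − (-0.1940169)) = 0.3500000 − (0.0295526)/(0.4213444) = 0.2798612

0.27986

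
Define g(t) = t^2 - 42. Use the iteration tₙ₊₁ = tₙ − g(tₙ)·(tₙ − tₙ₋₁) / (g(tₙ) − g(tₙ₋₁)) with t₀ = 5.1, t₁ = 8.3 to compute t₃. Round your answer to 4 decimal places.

g(5.1) = -15.990000, g(8.3) = 26.890000
t₂ = 8.300000 − 26.890000·(8.300000 − 5.100000) / (26.890000 − (-15.990000)) = 8.300000 − (86.048000)/(42.880000) = 6.293284
g(6.293284) = -2.394582
t₃ = 6.293284 − (-2.394582)·(6.293284 − 8.300000) / (-2.394582 − 26.890000) = 6.293284 − (4.805247)/(-29.284582) = 6.457372

6.4574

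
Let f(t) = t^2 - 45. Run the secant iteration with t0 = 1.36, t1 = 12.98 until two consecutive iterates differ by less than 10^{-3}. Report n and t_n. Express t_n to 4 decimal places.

n = 7, t_n = 6.7082

f(1.36) = -43.150400, f(12.98) = 123.480400
t2 = 12.980000 − 123.480400·(11.620000)/(166.630800) = 4.369093;  |Δ| = 8.610907
f(4.369093) = -25.911022
t3 = 4.369093 − (-25.911022)·(-8.610907)/(-149.391422) = 5.862602;  |Δ| = 1.493509
f(5.862602) = -10.629896
t4 = 5.862602 − (-10.629896)·(1.493509)/(15.281127) = 6.901520;  |Δ| = 1.038918
f(6.901520) = 2.630985
t5 = 6.901520 − 2.630985·(1.038918)/(13.260881) = 6.695397;  |Δ| = 0.206123
f(6.695397) = -0.171659
t6 = 6.695397 − (-0.171659)·(-0.206123)/(-2.802643) = 6.708022;  |Δ| = 0.012625
f(6.708022) = -0.002443
t7 = 6.708022 − (-0.002443)·(0.012625)/(0.169216) = 6.708204;  |Δ| = 0.000182
|t7 − t6| = 0.000182 < 10^{-3}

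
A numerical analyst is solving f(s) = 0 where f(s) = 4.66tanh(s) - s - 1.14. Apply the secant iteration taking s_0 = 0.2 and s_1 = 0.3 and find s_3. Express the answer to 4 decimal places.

0.3255

f(0.2) = -0.420231, f(0.3) = -0.082483
s_2 = 0.300000 − (-0.082483)·(0.300000 − 0.200000) / (-0.082483 − (-0.420231)) = 0.300000 − (-0.008248)/(0.337748) = 0.324422
f(0.324422) = -0.003514
s_3 = 0.324422 − (-0.003514)·(0.324422 − 0.300000) / (-0.003514 − (-0.082483)) = 0.324422 − (-0.000086)/(0.078969) = 0.325508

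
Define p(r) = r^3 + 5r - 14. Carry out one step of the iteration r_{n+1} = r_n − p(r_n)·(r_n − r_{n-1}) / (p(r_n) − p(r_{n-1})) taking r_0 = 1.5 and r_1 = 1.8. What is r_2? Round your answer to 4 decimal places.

1.7369

p(1.5) = -3.125000, p(1.8) = 0.832000
r_2 = 1.800000 − 0.832000·(1.800000 − 1.500000) / (0.832000 − (-3.125000)) = 1.800000 − (0.249600)/(3.957000) = 1.736922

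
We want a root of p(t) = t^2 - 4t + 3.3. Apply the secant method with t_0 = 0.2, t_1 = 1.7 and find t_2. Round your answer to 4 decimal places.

p(0.2) = 2.540000, p(1.7) = -0.610000
t_2 = 1.700000 − (-0.610000)·(1.700000 − 0.200000) / (-0.610000 − 2.540000) = 1.700000 − (-0.915000)/(-3.150000) = 1.409524

1.4095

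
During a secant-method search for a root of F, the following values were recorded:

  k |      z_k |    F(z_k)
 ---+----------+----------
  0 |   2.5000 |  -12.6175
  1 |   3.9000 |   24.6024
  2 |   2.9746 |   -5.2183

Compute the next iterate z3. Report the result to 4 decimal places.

z3 = 2.9746 − (-5.2183)·(2.9746 − 3.9000) / (-5.2183 − 24.6024)
   = 2.9746 − (4.829015)/(-29.820700) = 3.136535

3.1365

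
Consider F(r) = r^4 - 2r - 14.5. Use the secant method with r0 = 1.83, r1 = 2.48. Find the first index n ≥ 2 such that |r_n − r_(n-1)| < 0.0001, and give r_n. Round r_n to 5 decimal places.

n = 6, r_n = 2.07830

F(1.83) = -6.9448688, F(2.48) = 18.3674202
r2 = 2.4800000 − 18.3674202·(0.6500000)/(25.3122889) = 2.0083389;  |Δ| = 0.4716611
F(2.0083389) = -2.2481607
r3 = 2.0083389 − (-2.2481607)·(-0.4716611)/(-20.6155809) = 2.0597742;  |Δ| = 0.0514354
F(2.0597742) = -0.6193008
r4 = 2.0597742 − (-0.6193008)·(0.0514354)/(1.6288600) = 2.0793302;  |Δ| = 0.0195560
F(2.0793302) = 0.0349789
r5 = 2.0793302 − 0.0349789·(0.0195560)/(0.6542797) = 2.0782847;  |Δ| = 0.0010455
F(2.0782847) = -0.0004987
r6 = 2.0782847 − (-0.0004987)·(-0.0010455)/(-0.0354776) = 2.0782994;  |Δ| = 0.0000147
|r6 − r5| = 0.0000147 < 0.0001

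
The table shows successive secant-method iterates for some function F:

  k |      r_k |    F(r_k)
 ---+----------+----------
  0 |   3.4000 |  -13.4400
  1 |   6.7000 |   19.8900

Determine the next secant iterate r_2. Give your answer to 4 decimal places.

r_2 = 6.7000 − 19.8900·(6.7000 − 3.4000) / (19.8900 − (-13.4400))
   = 6.7000 − (65.637000)/(33.330000) = 4.730693

4.7307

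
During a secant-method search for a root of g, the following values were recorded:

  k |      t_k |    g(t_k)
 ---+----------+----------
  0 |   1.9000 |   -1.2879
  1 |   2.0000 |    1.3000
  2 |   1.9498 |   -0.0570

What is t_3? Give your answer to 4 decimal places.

1.9519

t_3 = 1.9498 − (-0.0570)·(1.9498 − 2.0000) / (-0.0570 − 1.3000)
   = 1.9498 − (0.002861)/(-1.357000) = 1.951909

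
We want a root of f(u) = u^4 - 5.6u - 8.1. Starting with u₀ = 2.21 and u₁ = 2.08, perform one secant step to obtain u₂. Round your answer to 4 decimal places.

f(2.21) = 3.378433, f(2.08) = -1.030263
u₂ = 2.080000 − (-1.030263)·(2.080000 − 2.210000) / (-1.030263 − 3.378433) = 2.080000 − (0.133934)/(-4.408696) = 2.110380

2.1104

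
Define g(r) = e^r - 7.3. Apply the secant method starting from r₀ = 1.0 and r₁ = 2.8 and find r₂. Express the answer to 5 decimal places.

1.60082

g(1.0) = -4.5817182, g(2.8) = 9.1446468
r₂ = 2.8000000 − 9.1446468·(2.8000000 − 1.0000000) / (9.1446468 − (-4.5817182)) = 2.8000000 − (16.4603642)/(13.7263649) = 1.6008213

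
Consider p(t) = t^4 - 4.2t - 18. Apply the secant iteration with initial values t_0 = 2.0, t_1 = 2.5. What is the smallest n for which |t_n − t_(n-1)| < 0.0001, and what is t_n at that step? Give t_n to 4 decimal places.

p(2.0) = -10.400000, p(2.5) = 10.562500
t_2 = 2.500000 − 10.562500·(0.500000)/(20.962500) = 2.248062;  |Δ| = 0.251938
p(2.248062) = -1.901140
t_3 = 2.248062 − (-1.901140)·(-0.251938)/(-12.463640) = 2.286491;  |Δ| = 0.038429
p(2.286491) = -0.270834
t_4 = 2.286491 − (-0.270834)·(0.038429)/(1.630306) = 2.292875;  |Δ| = 0.006384
p(2.292875) = 0.008891
t_5 = 2.292875 − 0.008891·(0.006384)/(0.279724) = 2.292672;  |Δ| = 0.000203
p(2.292672) = -0.000039
t_6 = 2.292672 − (-0.000039)·(-0.000203)/(-0.008930) = 2.292673;  |Δ| = 0.000001
|t_6 − t_5| = 0.000001 < 0.0001

n = 6, t_n = 2.2927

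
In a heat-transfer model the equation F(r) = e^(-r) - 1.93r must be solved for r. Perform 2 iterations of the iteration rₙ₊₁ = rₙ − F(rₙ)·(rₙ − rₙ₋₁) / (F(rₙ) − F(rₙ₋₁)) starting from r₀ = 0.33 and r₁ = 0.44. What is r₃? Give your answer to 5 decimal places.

0.36109

F(0.33) = 0.0820237, F(0.44) = -0.2051636
r₂ = 0.4400000 − (-0.2051636)·(0.4400000 − 0.3300000) / (-0.2051636 − 0.0820237) = 0.4400000 − (-0.0225680)/(-0.2871873) = 0.3614172
F(0.3614172) = -0.0008468
r₃ = 0.3614172 − (-0.0008468)·(0.3614172 − 0.4400000) / (-0.0008468 − (-0.2051636)) = 0.3614172 − (0.0000665)/(0.2043168) = 0.3610915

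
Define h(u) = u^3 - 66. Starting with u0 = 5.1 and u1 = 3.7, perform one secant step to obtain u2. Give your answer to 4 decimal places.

h(5.1) = 66.651000, h(3.7) = -15.347000
u2 = 3.700000 − (-15.347000)·(3.700000 − 5.100000) / (-15.347000 − 66.651000) = 3.700000 − (21.485800)/(-81.998000) = 3.962028

3.9620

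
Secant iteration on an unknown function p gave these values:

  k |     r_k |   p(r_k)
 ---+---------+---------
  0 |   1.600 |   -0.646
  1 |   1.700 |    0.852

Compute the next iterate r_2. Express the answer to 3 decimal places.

r_2 = 1.700 − 0.852·(1.700 − 1.600) / (0.852 − (-0.646))
   = 1.700 − (0.08520)/(1.49800) = 1.64312

1.643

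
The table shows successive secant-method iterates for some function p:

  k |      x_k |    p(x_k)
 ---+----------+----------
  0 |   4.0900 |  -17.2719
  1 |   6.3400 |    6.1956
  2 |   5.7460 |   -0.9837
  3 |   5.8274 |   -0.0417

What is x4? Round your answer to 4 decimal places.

5.8310

x4 = 5.8274 − (-0.0417)·(5.8274 − 5.7460) / (-0.0417 − (-0.9837))
   = 5.8274 − (-0.003394)/(0.942000) = 5.831003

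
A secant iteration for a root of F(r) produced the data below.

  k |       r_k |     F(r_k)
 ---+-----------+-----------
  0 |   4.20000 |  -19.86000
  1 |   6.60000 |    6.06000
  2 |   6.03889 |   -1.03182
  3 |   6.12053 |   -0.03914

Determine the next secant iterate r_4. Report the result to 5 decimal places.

6.12375

r_4 = 6.12053 − (-0.03914)·(6.12053 − 6.03889) / (-0.03914 − (-1.03182))
   = 6.12053 − (-0.0031954)/(0.9926800) = 6.1237490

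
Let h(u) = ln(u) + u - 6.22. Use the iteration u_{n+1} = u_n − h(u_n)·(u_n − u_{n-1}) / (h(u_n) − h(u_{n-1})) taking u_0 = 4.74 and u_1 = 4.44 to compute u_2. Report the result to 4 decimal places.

4.6776

h(4.74) = 0.076037, h(4.44) = -0.289346
u_2 = 4.440000 − (-0.289346)·(4.440000 − 4.740000) / (-0.289346 − 0.076037) = 4.440000 − (0.086804)/(-0.365383) = 4.677569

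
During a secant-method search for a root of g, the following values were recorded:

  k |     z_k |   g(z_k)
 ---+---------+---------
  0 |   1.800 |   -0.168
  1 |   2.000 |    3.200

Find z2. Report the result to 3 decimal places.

1.810

z2 = 2.000 − 3.200·(2.000 − 1.800) / (3.200 − (-0.168))
   = 2.000 − (0.64000)/(3.36800) = 1.80998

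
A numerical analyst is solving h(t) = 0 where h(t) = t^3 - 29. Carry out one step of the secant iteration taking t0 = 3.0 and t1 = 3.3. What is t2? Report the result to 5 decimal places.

h(3.0) = -2.0000000, h(3.3) = 6.9370000
t2 = 3.3000000 − 6.9370000·(3.3000000 − 3.0000000) / (6.9370000 − (-2.0000000)) = 3.3000000 − (2.0811000)/(8.9370000) = 3.0671366

3.06714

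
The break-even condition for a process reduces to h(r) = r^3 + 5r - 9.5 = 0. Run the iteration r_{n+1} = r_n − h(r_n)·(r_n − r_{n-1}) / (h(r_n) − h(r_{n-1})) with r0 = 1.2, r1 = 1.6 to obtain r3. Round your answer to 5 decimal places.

h(1.2) = -1.7720000, h(1.6) = 2.5960000
r2 = 1.6000000 − 2.5960000·(1.6000000 − 1.2000000) / (2.5960000 − (-1.7720000)) = 1.6000000 − (1.0384000)/(4.3680000) = 1.3622711
h(1.3622711) = -0.1605660
r3 = 1.3622711 − (-0.1605660)·(1.3622711 − 1.6000000) / (-0.1605660 − 2.5960000) = 1.3622711 − (0.0381712)/(-2.7565660) = 1.3761184

1.37612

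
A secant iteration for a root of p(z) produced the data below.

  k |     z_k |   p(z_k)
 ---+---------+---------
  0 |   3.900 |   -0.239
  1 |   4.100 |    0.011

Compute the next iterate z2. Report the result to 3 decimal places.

z2 = 4.100 − 0.011·(4.100 − 3.900) / (0.011 − (-0.239))
   = 4.100 − (0.00220)/(0.25000) = 4.09120

4.091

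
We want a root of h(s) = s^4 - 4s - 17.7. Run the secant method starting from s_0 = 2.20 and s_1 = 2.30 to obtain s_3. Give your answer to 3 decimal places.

2.275

h(2.20) = -3.07440, h(2.30) = 1.08410
s_2 = 2.30000 − 1.08410·(2.30000 − 2.20000) / (1.08410 − (-3.07440)) = 2.30000 − (0.10841)/(4.15850) = 2.27393
h(2.27393) = -0.05896
s_3 = 2.27393 − (-0.05896)·(2.27393 − 2.30000) / (-0.05896 − 1.08410) = 2.27393 − (0.00154)/(-1.14306) = 2.27528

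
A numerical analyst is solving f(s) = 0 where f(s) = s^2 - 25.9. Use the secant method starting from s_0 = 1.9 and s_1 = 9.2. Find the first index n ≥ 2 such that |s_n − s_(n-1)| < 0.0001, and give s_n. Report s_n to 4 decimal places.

f(1.9) = -22.290000, f(9.2) = 58.740000
s_2 = 9.200000 − 58.740000·(7.300000)/(81.030000) = 3.908108;  |Δ| = 5.291892
f(3.908108) = -10.626691
s_3 = 3.908108 − (-10.626691)·(-5.291892)/(-69.366691) = 4.718804;  |Δ| = 0.810696
f(4.718804) = -3.632888
s_4 = 4.718804 − (-3.632888)·(0.810696)/(6.993803) = 5.139915;  |Δ| = 0.421111
f(5.139915) = 0.518727
s_5 = 5.139915 − 0.518727·(0.421111)/(4.151615) = 5.087299;  |Δ| = 0.052616
f(5.087299) = -0.019389
s_6 = 5.087299 − (-0.019389)·(-0.052616)/(-0.538116) = 5.089195;  |Δ| = 0.001896
f(5.089195) = -0.000096
s_7 = 5.089195 − (-0.000096)·(0.001896)/(0.019293) = 5.089204;  |Δ| = 0.000009
|s_7 − s_6| = 0.000009 < 0.0001

n = 7, s_n = 5.0892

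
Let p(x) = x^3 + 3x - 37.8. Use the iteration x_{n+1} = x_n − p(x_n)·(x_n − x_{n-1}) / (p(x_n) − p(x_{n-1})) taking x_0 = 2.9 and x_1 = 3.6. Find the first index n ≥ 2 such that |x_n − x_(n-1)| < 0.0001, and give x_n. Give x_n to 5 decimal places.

p(2.9) = -4.7110000, p(3.6) = 19.6560000
x_2 = 3.6000000 − 19.6560000·(0.7000000)/(24.3670000) = 3.0353347;  |Δ| = 0.5646653
p(3.0353347) = -0.7286788
x_3 = 3.0353347 − (-0.7286788)·(-0.5646653)/(-20.3846788) = 3.0555194;  |Δ| = 0.0201848
p(3.0555194) = -0.1065045
x_4 = 3.0555194 − (-0.1065045)·(0.0201848)/(0.6221743) = 3.0589747;  |Δ| = 0.0034552
p(3.0589747) = 0.0007474
x_5 = 3.0589747 − 0.0007474·(0.0034552)/(0.1072518) = 3.0589506;  |Δ| = 0.0000241
|x_5 − x_4| = 0.0000241 < 0.0001

n = 5, x_n = 3.05895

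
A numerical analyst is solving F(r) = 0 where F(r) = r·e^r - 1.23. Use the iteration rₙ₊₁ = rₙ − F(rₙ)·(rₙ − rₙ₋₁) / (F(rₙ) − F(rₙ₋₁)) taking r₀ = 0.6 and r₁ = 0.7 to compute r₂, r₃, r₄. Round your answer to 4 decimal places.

F(0.6) = -0.136729, F(0.7) = 0.179627
r₂ = 0.700000 − 0.179627·(0.700000 − 0.600000) / (0.179627 − (-0.136729)) = 0.700000 − (0.017963)/(0.316356) = 0.643220
F(0.643220) = -0.006211
r₃ = 0.643220 − (-0.006211)·(0.643220 − 0.700000) / (-0.006211 − 0.179627) = 0.643220 − (0.000353)/(-0.185838) = 0.645118
F(0.645118) = -0.000269
r₄ = 0.645118 − (-0.000269)·(0.645118 − 0.643220) / (-0.000269 − (-0.006211)) = 0.645118 − (-0.000001)/(0.005942) = 0.645204

0.6432, 0.6451, 0.6452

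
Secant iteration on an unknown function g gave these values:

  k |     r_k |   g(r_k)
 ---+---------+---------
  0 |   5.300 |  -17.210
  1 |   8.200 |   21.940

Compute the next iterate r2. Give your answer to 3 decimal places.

6.575

r2 = 8.200 − 21.940·(8.200 − 5.300) / (21.940 − (-17.210))
   = 8.200 − (63.62600)/(39.15000) = 6.57481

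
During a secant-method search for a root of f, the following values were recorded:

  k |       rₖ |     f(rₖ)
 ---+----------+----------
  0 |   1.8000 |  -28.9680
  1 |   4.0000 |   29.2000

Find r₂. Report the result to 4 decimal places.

2.8956

r₂ = 4.0000 − 29.2000·(4.0000 − 1.8000) / (29.2000 − (-28.9680))
   = 4.0000 − (64.240000)/(58.168000) = 2.895613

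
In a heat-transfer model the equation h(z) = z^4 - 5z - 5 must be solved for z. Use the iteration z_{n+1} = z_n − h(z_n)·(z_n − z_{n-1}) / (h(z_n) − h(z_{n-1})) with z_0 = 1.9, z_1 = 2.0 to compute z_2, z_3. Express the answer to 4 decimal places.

1.9595, 1.9616

h(1.9) = -1.467900, h(2.0) = 1.000000
z_2 = 2.000000 − 1.000000·(2.000000 − 1.900000) / (1.000000 − (-1.467900)) = 2.000000 − (0.100000)/(2.467900) = 1.959480
h(1.959480) = -0.055172
z_3 = 1.959480 − (-0.055172)·(1.959480 − 2.000000) / (-0.055172 − 1.000000) = 1.959480 − (0.002236)/(-1.055172) = 1.961598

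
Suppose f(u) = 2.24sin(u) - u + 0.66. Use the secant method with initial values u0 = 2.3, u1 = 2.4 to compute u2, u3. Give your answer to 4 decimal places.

f(2.3) = 0.030380, f(2.4) = -0.226962
u2 = 2.400000 − (-0.226962)·(2.400000 − 2.300000) / (-0.226962 − 0.030380) = 2.400000 − (-0.022696)/(-0.257342) = 2.311805
f(2.311805) = 0.000840
u3 = 2.311805 − 0.000840·(2.311805 − 2.400000) / (0.000840 − (-0.226962)) = 2.311805 − (-0.000074)/(0.227802) = 2.312130

2.3118, 2.3121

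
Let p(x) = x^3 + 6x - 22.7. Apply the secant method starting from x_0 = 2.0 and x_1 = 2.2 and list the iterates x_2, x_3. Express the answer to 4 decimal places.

2.1403, 2.1430

p(2.0) = -2.700000, p(2.2) = 1.148000
x_2 = 2.200000 − 1.148000·(2.200000 − 2.000000) / (1.148000 − (-2.700000)) = 2.200000 − (0.229600)/(3.848000) = 2.140333
p(2.140333) = -0.053089
x_3 = 2.140333 − (-0.053089)·(2.140333 − 2.200000) / (-0.053089 − 1.148000) = 2.140333 − (0.003168)/(-1.201089) = 2.142970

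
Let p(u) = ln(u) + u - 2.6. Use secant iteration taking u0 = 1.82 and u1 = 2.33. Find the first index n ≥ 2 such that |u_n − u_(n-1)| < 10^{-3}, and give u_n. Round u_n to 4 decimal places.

p(1.82) = -0.181163, p(2.33) = 0.575868
u2 = 2.330000 − 0.575868·(0.510000)/(0.757032) = 1.942047;  |Δ| = 0.387953
p(1.942047) = 0.005789
u3 = 1.942047 − 0.005789·(-0.387953)/(-0.570079) = 1.938107;  |Δ| = 0.003940
p(1.938107) = -0.000181
u4 = 1.938107 − (-0.000181)·(-0.003940)/(-0.005971) = 1.938227;  |Δ| = 0.000120
|u4 − u3| = 0.000120 < 10^{-3}

n = 4, u_n = 1.9382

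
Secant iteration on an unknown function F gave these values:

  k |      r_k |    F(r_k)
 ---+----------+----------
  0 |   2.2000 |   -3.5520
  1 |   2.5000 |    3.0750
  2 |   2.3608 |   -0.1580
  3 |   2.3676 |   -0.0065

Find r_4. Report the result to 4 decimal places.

r_4 = 2.3676 − (-0.0065)·(2.3676 − 2.3608) / (-0.0065 − (-0.1580))
   = 2.3676 − (-0.000044)/(0.151500) = 2.367892

2.3679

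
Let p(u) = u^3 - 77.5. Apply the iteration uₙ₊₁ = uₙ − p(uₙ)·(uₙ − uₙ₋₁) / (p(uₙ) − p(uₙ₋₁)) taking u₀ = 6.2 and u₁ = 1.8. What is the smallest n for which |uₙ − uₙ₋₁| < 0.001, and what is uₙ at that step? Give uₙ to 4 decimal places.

n = 8, uₙ = 4.2635

p(6.2) = 160.828000, p(1.8) = -71.668000
u₂ = 1.800000 − (-71.668000)·(-4.400000)/(-232.496000) = 3.156321;  |Δ| = 1.356321
p(3.156321) = -46.055588
u₃ = 3.156321 − (-46.055588)·(1.356321)/(25.612412) = 5.595223;  |Δ| = 2.438902
p(5.595223) = 97.666945
u₄ = 5.595223 − 97.666945·(2.438902)/(143.722533) = 3.937862;  |Δ| = 1.657361
p(3.937862) = -16.436530
u₅ = 3.937862 − (-16.436530)·(-1.657361)/(-114.103475) = 4.176604;  |Δ| = 0.238742
p(4.176604) = -4.643246
u₆ = 4.176604 − (-4.643246)·(0.238742)/(11.793284) = 4.270601;  |Δ| = 0.093997
p(4.270601) = 0.387362
u₇ = 4.270601 − 0.387362·(0.093997)/(5.030609) = 4.263363;  |Δ| = 0.007238
p(4.263363) = -0.007982
u₈ = 4.263363 − (-0.007982)·(-0.007238)/(-0.395344) = 4.263509;  |Δ| = 0.000146
|u₈ − u₇| = 0.000146 < 0.001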